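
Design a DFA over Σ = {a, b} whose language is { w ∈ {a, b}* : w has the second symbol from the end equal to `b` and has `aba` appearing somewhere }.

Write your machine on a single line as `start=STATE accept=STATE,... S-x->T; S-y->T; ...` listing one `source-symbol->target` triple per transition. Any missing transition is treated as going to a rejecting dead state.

start=S0; accept=S3,S6; S0-a->S1; S0-b->S0; S1-a->S1; S1-b->S2; S2-a->S3; S2-b->S0; S3-a->S4; S3-b->S5; S4-a->S4; S4-b->S5; S5-a->S3; S5-b->S6; S6-a->S3; S6-b->S6

Handle the two conditions separately and then intersect. The first has 7 states tracking the last 2 symbols read; the second has 4 states tracking whether and how much of `aba` has been seen. A product state is a pair (one from each), accepting exactly when both do. Equivalent product states are then merged.
A 7-state machine:
        a   b  
>  S0   S1  S0 
   S1   S1  S2 
   S2   S3  S0 
 * S3   S4  S5 
   S4   S4  S5 
   S5   S3  S6 
 * S6   S3  S6 
(> = start, * = accepting)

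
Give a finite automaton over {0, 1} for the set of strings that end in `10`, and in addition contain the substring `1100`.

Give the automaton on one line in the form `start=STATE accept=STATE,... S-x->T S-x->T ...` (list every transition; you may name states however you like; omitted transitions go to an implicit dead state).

start=q0 accept=q7 q0-0->q0 q0-1->q1 q1-0->q2 q1-1->q3 q2-0->q0 q2-1->q1 q3-0->q4 q3-1->q3 q4-0->q5 q4-1->q1 q5-0->q5 q5-1->q6 q6-0->q7 q6-1->q6 q7-0->q5 q7-1->q6

Run two small machines in parallel and take their product. One (3 states) tracks how much of the suffix `10` has currently been matched; the other (5 states) tracks whether and how much of `1100` has been seen. Each combined state is a pair, one component from each; accept when both components accept.
        0   1  
>  q0   q0  q1 
   q1   q2  q3 
   q2   q0  q1 
   q3   q4  q3 
   q4   q5  q1 
   q5   q5  q6 
   q6   q7  q6 
 * q7   q5  q6 
(> = start, * = accepting)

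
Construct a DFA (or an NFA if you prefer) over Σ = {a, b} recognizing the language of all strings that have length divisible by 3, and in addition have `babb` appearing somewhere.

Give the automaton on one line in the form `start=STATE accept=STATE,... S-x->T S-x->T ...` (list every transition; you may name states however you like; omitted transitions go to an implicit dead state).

start=q0 accept=q14 q0-a->q1 q0-b->q2 q1-a->q3 q1-b->q4 q2-a->q5 q2-b->q4 q3-a->q0 q3-b->q6 q4-a->q7 q4-b->q6 q5-a->q0 q5-b->q8 q6-a->q9 q6-b->q2 q7-a->q1 q7-b->q10 q8-a->q9 q8-b->q11 q9-a->q3 q9-b->q12 q10-a->q5 q10-b->q13 q11-a->q13 q11-b->q13 q12-a->q7 q12-b->q14 q13-a->q14 q13-b->q14 q14-a->q11 q14-b->q11

Build one automaton per condition and run them in lockstep. The first has 3 states tracking the input length modulo 3; the second has 5 states tracking whether and how much of `babb` has been seen. A product state is a pair (one from each), accepting exactly when both do.
A 15-state machine:
          a    b  
>  q0     q1   q2 
   q1     q3   q4 
   q2     q5   q4 
   q3     q0   q6 
   q4     q7   q6 
   q5     q0   q8 
   q6     q9   q2 
   q7     q1  q10 
   q8     q9  q11 
   q9     q3  q12 
   q10    q5  q13 
   q11   q13  q13 
   q12    q7  q14 
   q13   q14  q14 
 * q14   q11  q11 
(> = start, * = accepting)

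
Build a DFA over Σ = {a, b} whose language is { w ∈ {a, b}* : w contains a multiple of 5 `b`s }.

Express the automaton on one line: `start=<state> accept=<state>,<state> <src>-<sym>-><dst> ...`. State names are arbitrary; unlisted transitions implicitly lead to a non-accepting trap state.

The only thing that matters is how many `b`s have appeared, reduced mod 5. Use one state per residue: q0 for 0, …, q4 for 4. Reading `b` moves to the next residue; anything else stays put. q0 is accepting.
        a   b  
>* q0   q0  q1 
   q1   q1  q2 
   q2   q2  q3 
   q3   q3  q4 
   q4   q4  q0 
(> = start, * = accepting)

start=q0 accept=q0 q0-a->q0 q0-b->q1 q1-a->q1 q1-b->q2 q2-a->q2 q2-b->q3 q3-a->q3 q3-b->q4 q4-a->q4 q4-b->q0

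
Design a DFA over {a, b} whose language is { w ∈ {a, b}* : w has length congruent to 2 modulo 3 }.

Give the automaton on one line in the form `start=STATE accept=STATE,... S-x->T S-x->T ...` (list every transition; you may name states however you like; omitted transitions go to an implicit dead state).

Only the length mod 3 matters, so use a 3-cycle: from any state, every input symbol moves to the next state, wrapping s2 back to s0. Mark s2 accepting.
With 3 states:
        a   b  
>  s0   s1  s1 
   s1   s2  s2 
 * s2   s0  s0 
(> = start, * = accepting)

start=s0 accept=s2 s0-a->s1 s0-b->s1 s1-a->s2 s1-b->s2 s2-a->s0 s2-b->s0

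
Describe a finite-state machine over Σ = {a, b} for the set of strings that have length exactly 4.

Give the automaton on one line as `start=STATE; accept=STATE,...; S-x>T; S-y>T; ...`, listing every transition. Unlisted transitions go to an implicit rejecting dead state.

start=s0; accept=s4; s0-a>s1; s0-b>s1; s1-a>s2; s1-b>s2; s2-a>s3; s2-b>s3; s3-a>s4; s3-b>s4; s4-a>s5; s4-b>s5; s5-a>s5; s5-b>s5

We only need to distinguish lengths 0, 1, …, 4, and '>4'. Chain s0 → s1 → s2 → s3 → s4 → s5 on every symbol, with s5 looping. Accepting states: {s4}.
6 states suffice.
        a   b  
>  s0   s1  s1 
   s1   s2  s2 
   s2   s3  s3 
   s3   s4  s4 
 * s4   s5  s5 
   s5   s5  s5 
(> = start, * = accepting)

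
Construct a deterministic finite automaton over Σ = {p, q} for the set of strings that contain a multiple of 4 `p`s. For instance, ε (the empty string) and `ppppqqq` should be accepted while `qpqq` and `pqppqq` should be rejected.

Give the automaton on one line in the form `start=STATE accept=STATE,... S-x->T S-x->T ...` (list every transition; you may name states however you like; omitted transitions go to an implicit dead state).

start=s0 accept=s0 s0-p->s1 s0-q->s0 s1-p->s2 s1-q->s1 s2-p->s3 s2-q->s2 s3-p->s0 s3-q->s3

Keep the running count of `p`s modulo 4: each `p` advances along the cycle s0 → s1 → s2 → s3 → s0 while other symbols loop. Accept at s0.
With 4 states:
        p   q  
>* s0   s1  s0 
   s1   s2  s1 
   s2   s3  s2 
   s3   s0  s3 
(> = start, * = accepting)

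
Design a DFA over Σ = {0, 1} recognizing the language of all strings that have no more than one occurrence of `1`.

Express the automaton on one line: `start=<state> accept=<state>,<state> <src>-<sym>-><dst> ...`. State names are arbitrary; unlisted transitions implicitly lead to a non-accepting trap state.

Only the number of `1`s matters, and only up to 2. Make a chain A → B → C advanced by each `1` (with C absorbing); every other symbol self-loops. The accepting set is {A, B}.
3 states suffice.
       0  1 
>* A   A  B 
 * B   B  C 
   C   C  C 
(> = start, * = accepting)

start=A accept=A,B A-0->A A-1->B B-0->B B-1->C C-0->C C-1->C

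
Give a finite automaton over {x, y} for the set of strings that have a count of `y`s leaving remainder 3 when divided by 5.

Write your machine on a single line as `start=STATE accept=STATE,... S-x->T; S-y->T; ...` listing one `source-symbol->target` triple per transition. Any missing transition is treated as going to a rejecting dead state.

The only thing that matters is how many `y`s have appeared, reduced mod 5. Use one state per residue: s0 for 0, …, s4 for 4. Reading `y` moves to the next residue; anything else stays put. s3 is accepting.
With 5 states:
        x   y  
>  s0   s0  s1 
   s1   s1  s2 
   s2   s2  s3 
 * s3   s3  s4 
   s4   s4  s0 
(> = start, * = accepting)

start=s0; accept=s3; s0-x->s0; s0-y->s1; s1-x->s1; s1-y->s2; s2-x->s2; s2-y->s3; s3-x->s3; s3-y->s4; s4-x->s4; s4-y->s0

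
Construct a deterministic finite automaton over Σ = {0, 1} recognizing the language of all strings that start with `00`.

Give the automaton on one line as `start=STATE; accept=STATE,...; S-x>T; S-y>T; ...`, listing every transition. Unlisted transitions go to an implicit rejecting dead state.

Walk along `00` while the input agrees: from S0 take `0` to S1, and so on. Any deviation drops to the rejecting sink S3. Once S2 is reached the prefix is confirmed and every continuation is accepted.
4 states suffice.
        0   1  
>  S0   S1  S3 
   S1   S2  S3 
 * S2   S2  S2 
   S3   S3  S3 
(> = start, * = accepting)

start=S0; accept=S2; S0-0>S1; S0-1>S3; S1-0>S2; S1-1>S3; S2-0>S2; S2-1>S2; S3-0>S3; S3-1>S3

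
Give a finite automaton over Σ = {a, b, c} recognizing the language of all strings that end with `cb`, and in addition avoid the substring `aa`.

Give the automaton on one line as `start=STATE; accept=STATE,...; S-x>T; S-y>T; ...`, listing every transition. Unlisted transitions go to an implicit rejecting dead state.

start=S0; accept=S4; S0-a>S1; S0-b>S0; S0-c>S2; S1-a>S3; S1-b>S0; S1-c>S2; S2-a>S1; S2-b>S4; S2-c>S2; S3-a>S3; S3-b>S3; S3-c>S3; S4-a>S1; S4-b>S0; S4-c>S2

Handle the two conditions separately and then intersect. The first has 3 states tracking how much of the suffix `cb` has currently been matched; the second has 3 states tracking partial matches of the forbidden pattern `aa`. A product state is a pair (one from each), accepting exactly when both do. Minimizing collapses redundant product states.
A 5-state machine:
        a   b   c  
>  S0   S1  S0  S2 
   S1   S3  S0  S2 
   S2   S1  S4  S2 
   S3   S3  S3  S3 
 * S4   S1  S0  S2 
(> = start, * = accepting)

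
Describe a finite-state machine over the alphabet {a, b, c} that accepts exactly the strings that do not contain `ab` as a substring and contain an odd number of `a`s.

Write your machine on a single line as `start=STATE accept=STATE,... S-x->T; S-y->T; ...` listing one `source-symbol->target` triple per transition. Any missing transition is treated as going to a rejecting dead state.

Run two small machines in parallel and take their product. One (3 states) tracks partial matches of the forbidden pattern `ab`; the other (2 states) tracks the count of `a`s modulo 2. Each combined state is a pair, one component from each; accept when both components accept.
6 states suffice.
        a   b   c  
>  q0   q1  q0  q0 
 * q1   q2  q3  q4 
   q2   q1  q5  q0 
   q3   q5  q3  q3 
 * q4   q2  q4  q4 
   q5   q3  q5  q5 
(> = start, * = accepting)

start=q0; accept=q1,q4; q0-a->q1; q0-b->q0; q0-c->q0; q1-a->q2; q1-b->q3; q1-c->q4; q2-a->q1; q2-b->q5; q2-c->q0; q3-a->q5; q3-b->q3; q3-c->q3; q4-a->q2; q4-b->q4; q4-c->q4; q5-a->q3; q5-b->q5; q5-c->q5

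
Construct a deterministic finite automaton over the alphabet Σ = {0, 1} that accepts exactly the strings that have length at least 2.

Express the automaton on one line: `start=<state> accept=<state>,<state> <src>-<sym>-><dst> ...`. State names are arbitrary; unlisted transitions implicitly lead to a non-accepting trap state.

start=s0 accept=s2,s3 s0-0->s1 s0-1->s1 s1-0->s2 s1-1->s2 s2-0->s3 s2-1->s3 s3-0->s3 s3-1->s3

Count input length up to 3: every symbol moves from s0 toward s3, which means 'more than 2' and absorbs. Accept from {s2, s3}.
A 4-state machine:
        0   1  
>  s0   s1  s1 
   s1   s2  s2 
 * s2   s3  s3 
 * s3   s3  s3 
(> = start, * = accepting)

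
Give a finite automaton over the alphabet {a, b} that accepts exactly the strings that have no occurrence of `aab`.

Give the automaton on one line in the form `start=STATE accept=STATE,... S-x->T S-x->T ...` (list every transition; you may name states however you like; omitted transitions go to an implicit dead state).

start=S0 accept=S0,S1,S2 S0-a->S1 S0-b->S0 S1-a->S2 S1-b->S0 S2-a->S2 S2-b->S3 S3-a->S3 S3-b->S3

This is the complement of 'contains `aab`'. Use the same substring-matching states — S0 through S3 holding how much of `aab` has just been matched — but flip the accepting set: everything except the trap S3 accepts.
A 4-state machine:
        a   b  
>* S0   S1  S0 
 * S1   S2  S0 
 * S2   S2  S3 
   S3   S3  S3 
(> = start, * = accepting)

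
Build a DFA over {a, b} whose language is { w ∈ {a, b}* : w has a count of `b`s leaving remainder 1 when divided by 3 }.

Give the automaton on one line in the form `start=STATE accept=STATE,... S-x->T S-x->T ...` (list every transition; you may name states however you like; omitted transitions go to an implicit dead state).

start=S0 accept=S1 S0-a->S0 S0-b->S1 S1-a->S1 S1-b->S2 S2-a->S2 S2-b->S0

Keep the running count of `b`s modulo 3: each `b` advances along the cycle S0 → S1 → S2 → S0 while other symbols loop. Accept at S1.
With 3 states:
        a   b  
>  S0   S0  S1 
 * S1   S1  S2 
   S2   S2  S0 
(> = start, * = accepting)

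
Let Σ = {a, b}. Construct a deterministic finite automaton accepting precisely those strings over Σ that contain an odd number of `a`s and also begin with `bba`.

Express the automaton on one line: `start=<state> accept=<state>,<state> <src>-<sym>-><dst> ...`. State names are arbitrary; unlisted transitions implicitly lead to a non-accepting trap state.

start=q0 accept=q4 q0-a->q1 q0-b->q2 q1-a->q1 q1-b->q1 q2-a->q1 q2-b->q3 q3-a->q4 q3-b->q1 q4-a->q5 q4-b->q4 q5-a->q4 q5-b->q5

Build one automaton per condition and run them in lockstep. The first has 2 states tracking the count of `a`s modulo 2; the second has 5 states tracking whether the input so far still matches the prefix `bba`. A product state is a pair (one from each), accepting exactly when both do. Minimizing collapses redundant product states.
With 6 states:
        a   b  
>  q0   q1  q2 
   q1   q1  q1 
   q2   q1  q3 
   q3   q4  q1 
 * q4   q5  q4 
   q5   q4  q5 
(> = start, * = accepting)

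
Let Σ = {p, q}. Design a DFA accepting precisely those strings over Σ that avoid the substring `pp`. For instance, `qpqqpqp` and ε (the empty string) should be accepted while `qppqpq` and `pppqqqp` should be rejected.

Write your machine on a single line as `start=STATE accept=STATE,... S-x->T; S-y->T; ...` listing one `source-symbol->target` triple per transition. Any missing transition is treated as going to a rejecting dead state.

This is the complement of 'contains `pp`'. Use the same substring-matching states — S0 through S2 holding how much of `pp` has just been matched — but flip the accepting set: everything except the trap S2 accepts.
A 3-state machine:
        p   q  
>* S0   S1  S0 
 * S1   S2  S0 
   S2   S2  S2 
(> = start, * = accepting)

start=S0; accept=S0,S1; S0-p->S1; S0-q->S0; S1-p->S2; S1-q->S0; S2-p->S2; S2-q->S2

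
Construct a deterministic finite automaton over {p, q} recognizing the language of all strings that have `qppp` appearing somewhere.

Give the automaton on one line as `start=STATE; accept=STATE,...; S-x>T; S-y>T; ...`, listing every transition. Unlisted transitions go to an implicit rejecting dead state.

start=A; accept=E; A-p>A; A-q>B; B-p>C; B-q>B; C-p>D; C-q>B; D-p>E; D-q>B; E-p>E; E-q>E

Track how much of `qppp` has been matched so far: state A is no progress, E is the absorbing accept state reached once `qppp` has occurred. Intermediate states record partial matches; on a mismatch, fall back to the longest reusable overlap.
5 states suffice.
       p  q 
>  A   A  B 
   B   C  B 
   C   D  B 
   D   E  B 
 * E   E  E 
(> = start, * = accepting)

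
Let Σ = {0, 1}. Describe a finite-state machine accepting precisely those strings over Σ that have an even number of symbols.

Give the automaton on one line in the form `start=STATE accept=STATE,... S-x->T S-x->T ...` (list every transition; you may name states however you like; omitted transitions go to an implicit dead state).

Only the length mod 2 matters, so use a 2-cycle: from any state, every input symbol moves to the next state, wrapping s1 back to s0. Mark s0 accepting.
        0   1  
>* s0   s1  s1 
   s1   s0  s0 
(> = start, * = accepting)

start=s0 accept=s0 s0-0->s1 s0-1->s1 s1-0->s0 s1-1->s0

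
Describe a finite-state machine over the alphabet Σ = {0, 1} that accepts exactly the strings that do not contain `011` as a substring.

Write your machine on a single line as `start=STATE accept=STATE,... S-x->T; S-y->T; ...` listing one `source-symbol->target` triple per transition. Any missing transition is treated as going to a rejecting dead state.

Track partial matches of the forbidden pattern `011`. State s3 is a dead state reached once `011` has occurred; every other state accepts. s0 means no part of `011` is currently matched.
4 states suffice.
        0   1  
>* s0   s1  s0 
 * s1   s1  s2 
 * s2   s1  s3 
   s3   s3  s3 
(> = start, * = accepting)

start=s0; accept=s0,s1,s2; s0-0->s1; s0-1->s0; s1-0->s1; s1-1->s2; s2-0->s1; s2-1->s3; s3-0->s3; s3-1->s3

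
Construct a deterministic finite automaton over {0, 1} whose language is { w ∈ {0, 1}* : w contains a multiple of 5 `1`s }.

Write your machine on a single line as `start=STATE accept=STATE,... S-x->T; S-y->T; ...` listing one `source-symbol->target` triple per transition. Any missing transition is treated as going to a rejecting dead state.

start=S0; accept=S0; S0-0->S0; S0-1->S1; S1-0->S1; S1-1->S2; S2-0->S2; S2-1->S3; S3-0->S3; S3-1->S4; S4-0->S4; S4-1->S0

The only thing that matters is how many `1`s have appeared, reduced mod 5. Use one state per residue: S0 for 0, …, S4 for 4. Reading `1` moves to the next residue; anything else stays put. S0 is accepting.
        0   1  
>* S0   S0  S1 
   S1   S1  S2 
   S2   S2  S3 
   S3   S3  S4 
   S4   S4  S0 
(> = start, * = accepting)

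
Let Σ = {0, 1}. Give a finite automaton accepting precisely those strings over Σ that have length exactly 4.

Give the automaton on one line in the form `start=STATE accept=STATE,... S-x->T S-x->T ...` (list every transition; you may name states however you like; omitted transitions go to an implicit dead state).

start=S0 accept=S4 S0-0->S1 S0-1->S1 S1-0->S2 S1-1->S2 S2-0->S3 S2-1->S3 S3-0->S4 S3-1->S4 S4-0->S5 S4-1->S5 S5-0->S5 S5-1->S5

Count input length up to 5: every symbol moves from S0 toward S5, which means 'more than 4' and absorbs. Accept from {S4}.
        0   1  
>  S0   S1  S1 
   S1   S2  S2 
   S2   S3  S3 
   S3   S4  S4 
 * S4   S5  S5 
   S5   S5  S5 
(> = start, * = accepting)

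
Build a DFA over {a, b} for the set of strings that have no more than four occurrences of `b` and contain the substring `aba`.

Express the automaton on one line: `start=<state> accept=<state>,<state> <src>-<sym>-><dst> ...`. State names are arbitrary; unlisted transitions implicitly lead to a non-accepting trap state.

start=s0 accept=s6,s10,s14,s16 s0-a->s1 s0-b->s2 s1-a->s1 s1-b->s3 s2-a->s4 s2-b->s5 s3-a->s6 s3-b->s5 s4-a->s4 s4-b->s7 s5-a->s8 s5-b->s9 s6-a->s6 s6-b->s10 s7-a->s10 s7-b->s9 s8-a->s8 s8-b->s11 s9-a->s12 s9-b->s13 s10-a->s10 s10-b->s14 s11-a->s14 s11-b->s13 s12-a->s12 s12-b->s15 s13-a->s13 s13-b->s13 s14-a->s14 s14-b->s16 s15-a->s16 s15-b->s13 s16-a->s16 s16-b->s13

Build one automaton per condition and run them in lockstep. The first has 6 states tracking the count of `b`s, saturating at 5; the second has 4 states tracking whether and how much of `aba` has been seen. A product state is a pair (one from each), accepting exactly when both do. After merging equivalent states the machine shrinks.
17 states suffice.
          a    b  
>  s0     s1   s2 
   s1     s1   s3 
   s2     s4   s5 
   s3     s6   s5 
   s4     s4   s7 
   s5     s8   s9 
 * s6     s6  s10 
   s7    s10   s9 
   s8     s8  s11 
   s9    s12  s13 
 * s10   s10  s14 
   s11   s14  s13 
   s12   s12  s15 
   s13   s13  s13 
 * s14   s14  s16 
   s15   s16  s13 
 * s16   s16  s13 
(> = start, * = accepting)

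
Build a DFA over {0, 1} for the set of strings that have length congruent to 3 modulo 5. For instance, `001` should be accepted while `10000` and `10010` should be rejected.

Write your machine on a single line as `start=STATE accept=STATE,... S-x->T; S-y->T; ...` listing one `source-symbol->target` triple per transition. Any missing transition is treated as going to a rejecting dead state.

Only the length mod 5 matters, so use a 5-cycle: from any state, every input symbol moves to the next state, wrapping s4 back to s0. Mark s3 accepting.
        0   1  
>  s0   s1  s1 
   s1   s2  s2 
   s2   s3  s3 
 * s3   s4  s4 
   s4   s0  s0 
(> = start, * = accepting)

start=s0; accept=s3; s0-0->s1; s0-1->s1; s1-0->s2; s1-1->s2; s2-0->s3; s2-1->s3; s3-0->s4; s3-1->s4; s4-0->s0; s4-1->s0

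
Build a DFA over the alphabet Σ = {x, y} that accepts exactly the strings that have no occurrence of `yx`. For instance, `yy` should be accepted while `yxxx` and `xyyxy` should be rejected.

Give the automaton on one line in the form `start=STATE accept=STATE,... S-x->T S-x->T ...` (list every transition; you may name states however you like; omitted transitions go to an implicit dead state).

This is the complement of 'contains `yx`'. Use the same substring-matching states — q0 through q2 holding how much of `yx` has just been matched — but flip the accepting set: everything except the trap q2 accepts.
3 states suffice.
        x   y  
>* q0   q0  q1 
 * q1   q2  q1 
   q2   q2  q2 
(> = start, * = accepting)

start=q0 accept=q0,q1 q0-x->q0 q0-y->q1 q1-x->q2 q1-y->q1 q2-x->q2 q2-y->q2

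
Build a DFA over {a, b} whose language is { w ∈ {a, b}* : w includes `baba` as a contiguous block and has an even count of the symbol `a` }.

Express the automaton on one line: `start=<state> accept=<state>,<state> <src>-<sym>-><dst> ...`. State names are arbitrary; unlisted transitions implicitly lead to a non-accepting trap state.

start=q0 accept=q8 q0-a->q1 q0-b->q2 q1-a->q0 q1-b->q3 q2-a->q4 q2-b->q2 q3-a->q5 q3-b->q3 q4-a->q0 q4-b->q6 q5-a->q1 q5-b->q7 q6-a->q8 q6-b->q3 q7-a->q9 q7-b->q2 q8-a->q9 q8-b->q8 q9-a->q8 q9-b->q9

Run two small machines in parallel and take their product. The first has 5 states tracking whether and how much of `baba` has been seen; the second has 2 states tracking the count of `a`s modulo 2. A product state is a pair (one from each), accepting exactly when both do.
10 states suffice.
        a   b  
>  q0   q1  q2 
   q1   q0  q3 
   q2   q4  q2 
   q3   q5  q3 
   q4   q0  q6 
   q5   q1  q7 
   q6   q8  q3 
   q7   q9  q2 
 * q8   q9  q8 
   q9   q8  q9 
(> = start, * = accepting)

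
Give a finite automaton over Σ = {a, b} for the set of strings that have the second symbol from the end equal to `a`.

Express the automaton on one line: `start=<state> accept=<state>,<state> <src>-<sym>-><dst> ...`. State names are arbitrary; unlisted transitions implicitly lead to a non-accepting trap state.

A DFA must remember the last 2 symbols (since which symbol is second-to-last isn't known until the input ends). Use one state per possible window of the last ≤2 symbols; accept from those whose window starts with `a`.
A 7-state machine:
        a   b  
>  q0   q1  q2 
   q1   q3  q4 
   q2   q5  q6 
 * q3   q3  q4 
 * q4   q5  q6 
   q5   q3  q4 
   q6   q5  q6 
(> = start, * = accepting)

start=q0 accept=q3,q4 q0-a->q1 q0-b->q2 q1-a->q3 q1-b->q4 q2-a->q5 q2-b->q6 q3-a->q3 q3-b->q4 q4-a->q5 q4-b->q6 q5-a->q3 q5-b->q4 q6-a->q5 q6-b->q6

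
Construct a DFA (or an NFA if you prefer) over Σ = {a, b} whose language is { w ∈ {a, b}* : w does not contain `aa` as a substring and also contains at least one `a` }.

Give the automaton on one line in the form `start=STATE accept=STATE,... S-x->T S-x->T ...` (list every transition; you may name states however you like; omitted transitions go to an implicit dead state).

Build one automaton per condition and run them in lockstep. One (3 states) tracks partial matches of the forbidden pattern `aa`; the other (3 states) tracks the count of `a`s, saturating at 2. Each combined state is a pair, one component from each; accept when both components accept.
        a   b  
>  q0   q1  q0 
 * q1   q2  q3 
   q2   q2  q2 
 * q3   q4  q3 
 * q4   q2  q5 
 * q5   q4  q5 
(> = start, * = accepting)

start=q0 accept=q1,q3,q4,q5 q0-a->q1 q0-b->q0 q1-a->q2 q1-b->q3 q2-a->q2 q2-b->q2 q3-a->q4 q3-b->q3 q4-a->q2 q4-b->q5 q5-a->q4 q5-b->q5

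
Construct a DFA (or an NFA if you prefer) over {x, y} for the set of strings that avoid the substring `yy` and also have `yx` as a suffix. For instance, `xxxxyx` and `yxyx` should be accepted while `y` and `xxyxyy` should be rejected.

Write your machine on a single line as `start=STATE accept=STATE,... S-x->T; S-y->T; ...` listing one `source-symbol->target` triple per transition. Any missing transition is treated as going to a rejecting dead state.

Run two small machines in parallel and take their product. One (3 states) tracks partial matches of the forbidden pattern `yy`; the other (3 states) tracks how much of the suffix `yx` has currently been matched. Each combined state is a pair, one component from each; accept when both components accept. After merging equivalent states the machine shrinks.
With 4 states:
        x   y  
>  s0   s0  s1 
   s1   s2  s3 
 * s2   s0  s1 
   s3   s3  s3 
(> = start, * = accepting)

start=s0; accept=s2; s0-x->s0; s0-y->s1; s1-x->s2; s1-y->s3; s2-x->s0; s2-y->s1; s3-x->s3; s3-y->s3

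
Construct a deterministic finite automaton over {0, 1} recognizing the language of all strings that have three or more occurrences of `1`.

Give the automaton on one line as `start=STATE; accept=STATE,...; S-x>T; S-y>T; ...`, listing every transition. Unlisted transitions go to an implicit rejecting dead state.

Only the number of `1`s matters, and only up to 4. Make a chain s0 → s1 → s2 → s3 → s4 advanced by each `1` (with s4 absorbing); every other symbol self-loops. The accepting set is {s3, s4}.
5 states suffice.
        0   1  
>  s0   s0  s1 
   s1   s1  s2 
   s2   s2  s3 
 * s3   s3  s4 
 * s4   s4  s4 
(> = start, * = accepting)

start=s0; accept=s3,s4; s0-0>s0; s0-1>s1; s1-0>s1; s1-1>s2; s2-0>s2; s2-1>s3; s3-0>s3; s3-1>s4; s4-0>s4; s4-1>s4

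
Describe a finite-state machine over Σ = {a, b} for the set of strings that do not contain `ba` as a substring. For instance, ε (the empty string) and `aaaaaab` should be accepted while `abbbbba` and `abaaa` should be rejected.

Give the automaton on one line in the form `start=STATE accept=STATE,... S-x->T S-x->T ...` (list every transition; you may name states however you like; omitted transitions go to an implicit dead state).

Track partial matches of the forbidden pattern `ba`. State S2 is a dead state reached once `ba` has occurred; every other state accepts. S0 means no part of `ba` is currently matched.
A 3-state machine:
        a   b  
>* S0   S0  S1 
 * S1   S2  S1 
   S2   S2  S2 
(> = start, * = accepting)

start=S0 accept=S0,S1 S0-a->S0 S0-b->S1 S1-a->S2 S1-b->S1 S2-a->S2 S2-b->S2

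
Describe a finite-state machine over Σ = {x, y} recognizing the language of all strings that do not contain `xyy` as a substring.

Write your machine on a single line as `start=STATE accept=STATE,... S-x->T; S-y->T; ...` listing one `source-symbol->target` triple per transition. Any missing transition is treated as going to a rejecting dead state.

start=s0; accept=s0,s1,s2; s0-x->s1; s0-y->s0; s1-x->s1; s1-y->s2; s2-x->s1; s2-y->s3; s3-x->s3; s3-y->s3

This is the complement of 'contains `xyy`'. Use the same substring-matching states — s0 through s3 holding how much of `xyy` has just been matched — but flip the accepting set: everything except the trap s3 accepts.
A 4-state machine:
        x   y  
>* s0   s1  s0 
 * s1   s1  s2 
 * s2   s1  s3 
   s3   s3  s3 
(> = start, * = accepting)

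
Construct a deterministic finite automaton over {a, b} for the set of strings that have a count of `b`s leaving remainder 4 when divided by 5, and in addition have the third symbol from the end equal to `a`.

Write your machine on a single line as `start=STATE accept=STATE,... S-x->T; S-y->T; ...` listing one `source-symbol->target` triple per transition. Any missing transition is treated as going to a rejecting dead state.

start=q0; accept=q8,q12,q13,q15; q0-a->q0; q0-b->q1; q1-a->q1; q1-b->q2; q2-a->q3; q2-b->q4; q3-a->q3; q3-b->q5; q4-a->q6; q4-b->q7; q5-a->q6; q5-b->q8; q6-a->q9; q6-b->q10; q7-a->q11; q7-b->q0; q8-a->q11; q8-b->q0; q9-a->q9; q9-b->q12; q10-a->q13; q10-b->q0; q11-a->q14; q11-b->q0; q12-a->q13; q12-b->q0; q13-a->q14; q13-b->q0; q14-a->q15; q14-b->q0; q15-a->q15; q15-b->q0

Run two small machines in parallel and take their product. The first has 5 states tracking the count of `b`s modulo 5; the second has 15 states tracking the last 3 symbols read. A product state is a pair (one from each), accepting exactly when both do. After merging equivalent states the machine shrinks.
A 16-state machine:
          a    b  
>  q0     q0   q1 
   q1     q1   q2 
   q2     q3   q4 
   q3     q3   q5 
   q4     q6   q7 
   q5     q6   q8 
   q6     q9  q10 
   q7    q11   q0 
 * q8    q11   q0 
   q9     q9  q12 
   q10   q13   q0 
   q11   q14   q0 
 * q12   q13   q0 
 * q13   q14   q0 
   q14   q15   q0 
 * q15   q15   q0 
(> = start, * = accepting)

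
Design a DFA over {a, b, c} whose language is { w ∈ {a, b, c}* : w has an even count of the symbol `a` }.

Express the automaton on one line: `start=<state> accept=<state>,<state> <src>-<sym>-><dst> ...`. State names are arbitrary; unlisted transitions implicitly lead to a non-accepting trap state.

start=S0 accept=S0 S0-a->S1 S0-b->S0 S0-c->S0 S1-a->S0 S1-b->S1 S1-c->S1

The only thing that matters is how many `a`s have appeared, reduced mod 2. Use one state per residue: S0 for 0, …, S1 for 1. Reading `a` moves to the next residue; anything else stays put. S0 is accepting.
With 2 states:
        a   b   c  
>* S0   S1  S0  S0 
   S1   S0  S1  S1 
(> = start, * = accepting)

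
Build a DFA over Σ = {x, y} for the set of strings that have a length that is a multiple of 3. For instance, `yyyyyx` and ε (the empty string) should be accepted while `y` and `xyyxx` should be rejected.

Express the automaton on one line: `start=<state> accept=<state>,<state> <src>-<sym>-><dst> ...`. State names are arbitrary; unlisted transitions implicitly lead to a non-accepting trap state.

Count input length modulo 3: every symbol advances one step around the cycle A → B → C → A. Accept at A.
       x  y 
>* A   B  B 
   B   C  C 
   C   A  A 
(> = start, * = accepting)

start=A accept=A A-x->B A-y->B B-x->C B-y->C C-x->A C-y->A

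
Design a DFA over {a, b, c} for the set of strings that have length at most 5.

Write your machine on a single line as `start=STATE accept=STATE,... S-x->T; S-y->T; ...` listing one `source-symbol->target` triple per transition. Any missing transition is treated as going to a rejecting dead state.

start=q0; accept=q0,q1,q2,q3,q4,q5; q0-a->q1; q0-b->q1; q0-c->q1; q1-a->q2; q1-b->q2; q1-c->q2; q2-a->q3; q2-b->q3; q2-c->q3; q3-a->q4; q3-b->q4; q3-c->q4; q4-a->q5; q4-b->q5; q4-c->q5; q5-a->q6; q5-b->q6; q5-c->q6; q6-a->q6; q6-b->q6; q6-c->q6

Count input length up to 6: every symbol moves from q0 toward q6, which means 'more than 5' and absorbs. Accept from {q0, q1, q2, q3, q4, q5}.
7 states suffice.
        a   b   c  
>* q0   q1  q1  q1 
 * q1   q2  q2  q2 
 * q2   q3  q3  q3 
 * q3   q4  q4  q4 
 * q4   q5  q5  q5 
 * q5   q6  q6  q6 
   q6   q6  q6  q6 
(> = start, * = accepting)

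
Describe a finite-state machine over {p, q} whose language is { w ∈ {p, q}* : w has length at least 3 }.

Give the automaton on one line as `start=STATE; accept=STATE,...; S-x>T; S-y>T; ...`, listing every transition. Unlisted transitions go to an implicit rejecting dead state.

Count input length up to 4: every symbol moves from S0 toward S4, which means 'more than 3' and absorbs. Accept from {S3, S4}.
A 5-state machine:
        p   q  
>  S0   S1  S1 
   S1   S2  S2 
   S2   S3  S3 
 * S3   S4  S4 
 * S4   S4  S4 
(> = start, * = accepting)

start=S0; accept=S3,S4; S0-p>S1; S0-q>S1; S1-p>S2; S1-q>S2; S2-p>S3; S2-q>S3; S3-p>S4; S3-q>S4; S4-p>S4; S4-q>S4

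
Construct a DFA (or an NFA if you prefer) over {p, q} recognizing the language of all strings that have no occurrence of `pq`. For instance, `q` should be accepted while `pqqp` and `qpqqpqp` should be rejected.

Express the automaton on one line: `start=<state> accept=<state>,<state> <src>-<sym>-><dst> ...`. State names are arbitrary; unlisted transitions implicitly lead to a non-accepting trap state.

Track partial matches of the forbidden pattern `pq`. State C is a dead state reached once `pq` has occurred; every other state accepts. A means no part of `pq` is currently matched.
3 states suffice.
       p  q 
>* A   B  A 
 * B   B  C 
   C   C  C 
(> = start, * = accepting)

start=A accept=A,B A-p->B A-q->A B-p->B B-q->C C-p->C C-q->C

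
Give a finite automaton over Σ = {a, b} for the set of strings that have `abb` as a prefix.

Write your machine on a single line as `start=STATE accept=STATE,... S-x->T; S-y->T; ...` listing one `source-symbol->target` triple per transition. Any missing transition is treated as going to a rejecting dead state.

start=S0; accept=S3; S0-a->S1; S0-b->S4; S1-a->S4; S1-b->S2; S2-a->S4; S2-b->S3; S3-a->S3; S3-b->S3; S4-a->S4; S4-b->S4

Check the first 3 symbols one by one: S0 through S2 record how many have matched `abb` so far; any wrong symbol goes to the dead state S4. After all 3 match we enter the accepting sink S3.
5 states suffice.
        a   b  
>  S0   S1  S4 
   S1   S4  S2 
   S2   S4  S3 
 * S3   S3  S3 
   S4   S4  S4 
(> = start, * = accepting)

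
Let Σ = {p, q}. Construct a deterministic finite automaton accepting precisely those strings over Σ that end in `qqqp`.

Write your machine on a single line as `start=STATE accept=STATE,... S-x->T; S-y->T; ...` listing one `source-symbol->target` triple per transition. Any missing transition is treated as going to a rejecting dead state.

Let each state record the length of the longest suffix of the input read so far that is also a prefix of `qqqp`. S1 means the last symbol is `q`; S2 means the last 2 symbols are `qq`; S3 means the last 3 symbols are `qqq`; S4 means the last 4 symbols are `qqqp`. Accept only at S4, where the string currently ends in `qqqp`.
A 5-state machine:
        p   q  
>  S0   S0  S1 
   S1   S0  S2 
   S2   S0  S3 
   S3   S4  S3 
 * S4   S0  S1 
(> = start, * = accepting)

start=S0; accept=S4; S0-p->S0; S0-q->S1; S1-p->S0; S1-q->S2; S2-p->S0; S2-q->S3; S3-p->S4; S3-q->S3; S4-p->S0; S4-q->S1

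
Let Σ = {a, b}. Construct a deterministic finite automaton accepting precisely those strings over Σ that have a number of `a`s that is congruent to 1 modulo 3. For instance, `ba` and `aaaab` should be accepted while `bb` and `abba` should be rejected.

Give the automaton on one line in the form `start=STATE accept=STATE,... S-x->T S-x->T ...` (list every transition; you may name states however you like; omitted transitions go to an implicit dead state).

The only thing that matters is how many `a`s have appeared, reduced mod 3. Use one state per residue: q0 for 0, …, q2 for 2. Reading `a` moves to the next residue; anything else stays put. q1 is accepting.
A 3-state machine:
        a   b  
>  q0   q1  q0 
 * q1   q2  q1 
   q2   q0  q2 
(> = start, * = accepting)

start=q0 accept=q1 q0-a->q1 q0-b->q0 q1-a->q2 q1-b->q1 q2-a->q0 q2-b->q2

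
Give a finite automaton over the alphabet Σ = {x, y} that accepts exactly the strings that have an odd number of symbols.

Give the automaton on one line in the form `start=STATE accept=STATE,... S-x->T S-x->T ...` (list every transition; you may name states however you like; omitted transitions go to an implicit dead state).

start=q0 accept=q1 q0-x->q1 q0-y->q1 q1-x->q0 q1-y->q0

Count input length modulo 2: every symbol advances one step around the cycle q0 → q1 → q0. Accept at q1.
A 2-state machine:
        x   y  
>  q0   q1  q1 
 * q1   q0  q0 
(> = start, * = accepting)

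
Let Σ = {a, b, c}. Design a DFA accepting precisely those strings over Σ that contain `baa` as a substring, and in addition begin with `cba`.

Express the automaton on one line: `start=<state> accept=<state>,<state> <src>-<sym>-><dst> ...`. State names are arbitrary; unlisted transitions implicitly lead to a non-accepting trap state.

start=q0 accept=q5 q0-a->q1 q0-b->q1 q0-c->q2 q1-a->q1 q1-b->q1 q1-c->q1 q2-a->q1 q2-b->q3 q2-c->q1 q3-a->q4 q3-b->q1 q3-c->q1 q4-a->q5 q4-b->q6 q4-c->q7 q5-a->q5 q5-b->q5 q5-c->q5 q6-a->q4 q6-b->q6 q6-c->q7 q7-a->q7 q7-b->q6 q7-c->q7

Build one automaton per condition and run them in lockstep. The first has 4 states tracking whether and how much of `baa` has been seen; the second has 5 states tracking whether the input so far still matches the prefix `cba`. A product state is a pair (one from each), accepting exactly when both do. Minimizing collapses redundant product states.
With 8 states:
        a   b   c  
>  q0   q1  q1  q2 
   q1   q1  q1  q1 
   q2   q1  q3  q1 
   q3   q4  q1  q1 
   q4   q5  q6  q7 
 * q5   q5  q5  q5 
   q6   q4  q6  q7 
   q7   q7  q6  q7 
(> = start, * = accepting)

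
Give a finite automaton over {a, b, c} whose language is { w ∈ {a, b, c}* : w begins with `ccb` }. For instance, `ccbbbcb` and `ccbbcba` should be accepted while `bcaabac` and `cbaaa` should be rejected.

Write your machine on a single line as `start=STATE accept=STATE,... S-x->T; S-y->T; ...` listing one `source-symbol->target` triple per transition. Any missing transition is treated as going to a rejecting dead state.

start=s0; accept=s3; s0-a->s4; s0-b->s4; s0-c->s1; s1-a->s4; s1-b->s4; s1-c->s2; s2-a->s4; s2-b->s3; s2-c->s4; s3-a->s3; s3-b->s3; s3-c->s3; s4-a->s4; s4-b->s4; s4-c->s4

Walk along `ccb` while the input agrees: from s0 take `c` to s1, and so on. Any deviation drops to the rejecting sink s4. Once s3 is reached the prefix is confirmed and every continuation is accepted.
5 states suffice.
        a   b   c  
>  s0   s4  s4  s1 
   s1   s4  s4  s2 
   s2   s4  s3  s4 
 * s3   s3  s3  s3 
   s4   s4  s4  s4 
(> = start, * = accepting)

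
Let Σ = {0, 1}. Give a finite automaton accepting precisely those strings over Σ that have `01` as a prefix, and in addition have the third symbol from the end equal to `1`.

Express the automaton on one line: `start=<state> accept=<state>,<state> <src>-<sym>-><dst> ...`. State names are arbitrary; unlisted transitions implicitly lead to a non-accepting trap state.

start=s0 accept=s6,s7,s8,s9 s0-0->s1 s0-1->s2 s1-0->s2 s1-1->s3 s2-0->s2 s2-1->s2 s3-0->s4 s3-1->s5 s4-0->s6 s4-1->s7 s5-0->s8 s5-1->s9 s6-0->s10 s6-1->s3 s7-0->s4 s7-1->s5 s8-0->s6 s8-1->s7 s9-0->s8 s9-1->s9 s10-0->s10 s10-1->s3

Run two small machines in parallel and take their product. The first has 4 states tracking whether the input so far still matches the prefix `01`; the second has 15 states tracking the last 3 symbols read. A product state is a pair (one from each), accepting exactly when both do. Equivalent product states are then merged.
An 11-state machine:
          0    1  
>  s0     s1   s2 
   s1     s2   s3 
   s2     s2   s2 
   s3     s4   s5 
   s4     s6   s7 
   s5     s8   s9 
 * s6    s10   s3 
 * s7     s4   s5 
 * s8     s6   s7 
 * s9     s8   s9 
   s10   s10   s3 
(> = start, * = accepting)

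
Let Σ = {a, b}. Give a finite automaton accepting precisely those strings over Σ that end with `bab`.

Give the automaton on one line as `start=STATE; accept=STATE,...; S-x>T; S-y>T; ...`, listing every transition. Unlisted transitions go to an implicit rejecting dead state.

Remember how much of `bab` the current input suffix matches. State q0 means no match yet; q1 means the last symbol is `b`; q2 means the last 2 symbols are `ba`; q3 means the last 3 symbols are `bab`. Only q3 accepts. On a mismatch, fall back to the longest proper suffix that is still a prefix of `bab`.
With 4 states:
        a   b  
>  q0   q0  q1 
   q1   q2  q1 
   q2   q0  q3 
 * q3   q2  q1 
(> = start, * = accepting)

start=q0; accept=q3; q0-a>q0; q0-b>q1; q1-a>q2; q1-b>q1; q2-a>q0; q2-b>q3; q3-a>q2; q3-b>q1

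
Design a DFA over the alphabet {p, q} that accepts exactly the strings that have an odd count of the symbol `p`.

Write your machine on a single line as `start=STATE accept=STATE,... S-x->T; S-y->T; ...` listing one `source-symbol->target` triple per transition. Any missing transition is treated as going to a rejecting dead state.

Keep the running count of `p`s modulo 2: each `p` advances along the cycle s0 → s1 → s0 while other symbols loop. Accept at s1.
A 2-state machine:
        p   q  
>  s0   s1  s0 
 * s1   s0  s1 
(> = start, * = accepting)

start=s0; accept=s1; s0-p->s1; s0-q->s0; s1-p->s0; s1-q->s1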